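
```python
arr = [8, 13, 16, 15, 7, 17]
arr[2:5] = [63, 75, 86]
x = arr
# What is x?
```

arr starts as [8, 13, 16, 15, 7, 17] (length 6). The slice arr[2:5] covers indices [2, 3, 4] with values [16, 15, 7]. Replacing that slice with [63, 75, 86] (same length) produces [8, 13, 63, 75, 86, 17].

[8, 13, 63, 75, 86, 17]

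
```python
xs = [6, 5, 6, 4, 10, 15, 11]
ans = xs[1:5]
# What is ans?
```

xs has length 7. The slice xs[1:5] selects indices [1, 2, 3, 4] (1->5, 2->6, 3->4, 4->10), giving [5, 6, 4, 10].

[5, 6, 4, 10]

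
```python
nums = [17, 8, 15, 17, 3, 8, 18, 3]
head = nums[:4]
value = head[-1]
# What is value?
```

nums has length 8. The slice nums[:4] selects indices [0, 1, 2, 3] (0->17, 1->8, 2->15, 3->17), giving [17, 8, 15, 17]. So head = [17, 8, 15, 17]. Then head[-1] = 17.

17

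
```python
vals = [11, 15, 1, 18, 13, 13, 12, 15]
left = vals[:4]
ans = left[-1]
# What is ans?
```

vals has length 8. The slice vals[:4] selects indices [0, 1, 2, 3] (0->11, 1->15, 2->1, 3->18), giving [11, 15, 1, 18]. So left = [11, 15, 1, 18]. Then left[-1] = 18.

18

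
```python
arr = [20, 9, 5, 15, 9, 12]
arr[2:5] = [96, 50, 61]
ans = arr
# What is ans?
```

arr starts as [20, 9, 5, 15, 9, 12] (length 6). The slice arr[2:5] covers indices [2, 3, 4] with values [5, 15, 9]. Replacing that slice with [96, 50, 61] (same length) produces [20, 9, 96, 50, 61, 12].

[20, 9, 96, 50, 61, 12]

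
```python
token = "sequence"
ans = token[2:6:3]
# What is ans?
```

token has length 8. The slice token[2:6:3] selects indices [2, 5] (2->'q', 5->'n'), giving 'qn'.

'qn'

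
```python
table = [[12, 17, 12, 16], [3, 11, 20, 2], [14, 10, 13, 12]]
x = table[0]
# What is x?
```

table has 3 rows. Row 0 is [12, 17, 12, 16].

[12, 17, 12, 16]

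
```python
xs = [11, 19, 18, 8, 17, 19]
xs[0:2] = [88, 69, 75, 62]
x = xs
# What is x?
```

xs starts as [11, 19, 18, 8, 17, 19] (length 6). The slice xs[0:2] covers indices [0, 1] with values [11, 19]. Replacing that slice with [88, 69, 75, 62] (different length) produces [88, 69, 75, 62, 18, 8, 17, 19].

[88, 69, 75, 62, 18, 8, 17, 19]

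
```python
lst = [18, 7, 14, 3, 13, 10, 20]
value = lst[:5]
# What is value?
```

lst has length 7. The slice lst[:5] selects indices [0, 1, 2, 3, 4] (0->18, 1->7, 2->14, 3->3, 4->13), giving [18, 7, 14, 3, 13].

[18, 7, 14, 3, 13]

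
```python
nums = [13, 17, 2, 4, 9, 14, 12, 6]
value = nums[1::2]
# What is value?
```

nums has length 8. The slice nums[1::2] selects indices [1, 3, 5, 7] (1->17, 3->4, 5->14, 7->6), giving [17, 4, 14, 6].

[17, 4, 14, 6]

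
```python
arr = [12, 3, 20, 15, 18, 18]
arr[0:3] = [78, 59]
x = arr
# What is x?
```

arr starts as [12, 3, 20, 15, 18, 18] (length 6). The slice arr[0:3] covers indices [0, 1, 2] with values [12, 3, 20]. Replacing that slice with [78, 59] (different length) produces [78, 59, 15, 18, 18].

[78, 59, 15, 18, 18]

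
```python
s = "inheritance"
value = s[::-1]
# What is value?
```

s has length 11. The slice s[::-1] selects indices [10, 9, 8, 7, 6, 5, 4, 3, 2, 1, 0] (10->'e', 9->'c', 8->'n', 7->'a', 6->'t', 5->'i', 4->'r', 3->'e', 2->'h', 1->'n', 0->'i'), giving 'ecnatirehni'.

'ecnatirehni'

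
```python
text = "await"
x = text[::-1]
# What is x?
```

text has length 5. The slice text[::-1] selects indices [4, 3, 2, 1, 0] (4->'t', 3->'i', 2->'a', 1->'w', 0->'a'), giving 'tiawa'.

'tiawa'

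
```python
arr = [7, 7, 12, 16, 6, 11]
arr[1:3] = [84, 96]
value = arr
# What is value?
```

arr starts as [7, 7, 12, 16, 6, 11] (length 6). The slice arr[1:3] covers indices [1, 2] with values [7, 12]. Replacing that slice with [84, 96] (same length) produces [7, 84, 96, 16, 6, 11].

[7, 84, 96, 16, 6, 11]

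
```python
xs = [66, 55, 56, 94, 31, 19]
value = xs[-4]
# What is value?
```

xs has length 6. Negative index -4 maps to positive index 6 + (-4) = 2. xs[2] = 56.

56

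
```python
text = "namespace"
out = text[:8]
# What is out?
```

text has length 9. The slice text[:8] selects indices [0, 1, 2, 3, 4, 5, 6, 7] (0->'n', 1->'a', 2->'m', 3->'e', 4->'s', 5->'p', 6->'a', 7->'c'), giving 'namespac'.

'namespac'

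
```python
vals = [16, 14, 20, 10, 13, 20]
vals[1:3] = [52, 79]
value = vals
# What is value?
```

vals starts as [16, 14, 20, 10, 13, 20] (length 6). The slice vals[1:3] covers indices [1, 2] with values [14, 20]. Replacing that slice with [52, 79] (same length) produces [16, 52, 79, 10, 13, 20].

[16, 52, 79, 10, 13, 20]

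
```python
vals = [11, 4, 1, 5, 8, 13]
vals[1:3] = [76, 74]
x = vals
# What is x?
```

vals starts as [11, 4, 1, 5, 8, 13] (length 6). The slice vals[1:3] covers indices [1, 2] with values [4, 1]. Replacing that slice with [76, 74] (same length) produces [11, 76, 74, 5, 8, 13].

[11, 76, 74, 5, 8, 13]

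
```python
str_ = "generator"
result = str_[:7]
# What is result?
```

str_ has length 9. The slice str_[:7] selects indices [0, 1, 2, 3, 4, 5, 6] (0->'g', 1->'e', 2->'n', 3->'e', 4->'r', 5->'a', 6->'t'), giving 'generat'.

'generat'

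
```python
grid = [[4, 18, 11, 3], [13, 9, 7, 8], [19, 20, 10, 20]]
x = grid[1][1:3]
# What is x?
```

grid[1] = [13, 9, 7, 8]. grid[1] has length 4. The slice grid[1][1:3] selects indices [1, 2] (1->9, 2->7), giving [9, 7].

[9, 7]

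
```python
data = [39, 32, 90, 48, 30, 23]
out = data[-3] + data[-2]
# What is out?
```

data has length 6. Negative index -3 maps to positive index 6 + (-3) = 3. data[3] = 48.
data has length 6. Negative index -2 maps to positive index 6 + (-2) = 4. data[4] = 30.
Sum: 48 + 30 = 78.

78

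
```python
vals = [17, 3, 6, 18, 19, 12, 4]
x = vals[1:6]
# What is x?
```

vals has length 7. The slice vals[1:6] selects indices [1, 2, 3, 4, 5] (1->3, 2->6, 3->18, 4->19, 5->12), giving [3, 6, 18, 19, 12].

[3, 6, 18, 19, 12]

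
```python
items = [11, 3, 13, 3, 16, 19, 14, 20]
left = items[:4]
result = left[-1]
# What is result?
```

items has length 8. The slice items[:4] selects indices [0, 1, 2, 3] (0->11, 1->3, 2->13, 3->3), giving [11, 3, 13, 3]. So left = [11, 3, 13, 3]. Then left[-1] = 3.

3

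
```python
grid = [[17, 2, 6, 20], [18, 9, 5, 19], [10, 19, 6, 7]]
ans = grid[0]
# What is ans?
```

grid has 3 rows. Row 0 is [17, 2, 6, 20].

[17, 2, 6, 20]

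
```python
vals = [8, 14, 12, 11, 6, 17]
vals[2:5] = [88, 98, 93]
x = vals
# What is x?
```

vals starts as [8, 14, 12, 11, 6, 17] (length 6). The slice vals[2:5] covers indices [2, 3, 4] with values [12, 11, 6]. Replacing that slice with [88, 98, 93] (same length) produces [8, 14, 88, 98, 93, 17].

[8, 14, 88, 98, 93, 17]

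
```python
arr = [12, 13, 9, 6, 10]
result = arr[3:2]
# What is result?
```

arr has length 5. The slice arr[3:2] resolves to an empty index range, so the result is [].

[]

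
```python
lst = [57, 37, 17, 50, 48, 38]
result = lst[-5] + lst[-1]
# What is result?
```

lst has length 6. Negative index -5 maps to positive index 6 + (-5) = 1. lst[1] = 37.
lst has length 6. Negative index -1 maps to positive index 6 + (-1) = 5. lst[5] = 38.
Sum: 37 + 38 = 75.

75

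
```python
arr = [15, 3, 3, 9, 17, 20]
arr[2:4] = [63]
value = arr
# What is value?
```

arr starts as [15, 3, 3, 9, 17, 20] (length 6). The slice arr[2:4] covers indices [2, 3] with values [3, 9]. Replacing that slice with [63] (different length) produces [15, 3, 63, 17, 20].

[15, 3, 63, 17, 20]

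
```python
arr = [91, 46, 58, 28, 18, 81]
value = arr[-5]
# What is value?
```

arr has length 6. Negative index -5 maps to positive index 6 + (-5) = 1. arr[1] = 46.

46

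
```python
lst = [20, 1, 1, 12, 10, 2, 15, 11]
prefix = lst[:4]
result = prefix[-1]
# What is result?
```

lst has length 8. The slice lst[:4] selects indices [0, 1, 2, 3] (0->20, 1->1, 2->1, 3->12), giving [20, 1, 1, 12]. So prefix = [20, 1, 1, 12]. Then prefix[-1] = 12.

12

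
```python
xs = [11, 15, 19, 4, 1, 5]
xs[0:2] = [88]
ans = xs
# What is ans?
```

xs starts as [11, 15, 19, 4, 1, 5] (length 6). The slice xs[0:2] covers indices [0, 1] with values [11, 15]. Replacing that slice with [88] (different length) produces [88, 19, 4, 1, 5].

[88, 19, 4, 1, 5]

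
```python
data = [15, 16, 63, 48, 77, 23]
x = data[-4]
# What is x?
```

data has length 6. Negative index -4 maps to positive index 6 + (-4) = 2. data[2] = 63.

63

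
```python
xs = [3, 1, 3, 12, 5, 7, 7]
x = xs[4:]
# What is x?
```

xs has length 7. The slice xs[4:] selects indices [4, 5, 6] (4->5, 5->7, 6->7), giving [5, 7, 7].

[5, 7, 7]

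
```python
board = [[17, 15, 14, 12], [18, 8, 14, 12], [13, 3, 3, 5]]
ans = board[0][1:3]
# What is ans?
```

board[0] = [17, 15, 14, 12]. board[0] has length 4. The slice board[0][1:3] selects indices [1, 2] (1->15, 2->14), giving [15, 14].

[15, 14]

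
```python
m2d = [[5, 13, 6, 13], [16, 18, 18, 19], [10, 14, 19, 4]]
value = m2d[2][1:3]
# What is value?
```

m2d[2] = [10, 14, 19, 4]. m2d[2] has length 4. The slice m2d[2][1:3] selects indices [1, 2] (1->14, 2->19), giving [14, 19].

[14, 19]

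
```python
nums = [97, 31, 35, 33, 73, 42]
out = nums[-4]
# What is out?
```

nums has length 6. Negative index -4 maps to positive index 6 + (-4) = 2. nums[2] = 35.

35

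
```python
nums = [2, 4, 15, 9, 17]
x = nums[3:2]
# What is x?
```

nums has length 5. The slice nums[3:2] resolves to an empty index range, so the result is [].

[]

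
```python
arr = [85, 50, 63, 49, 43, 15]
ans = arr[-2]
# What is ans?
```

arr has length 6. Negative index -2 maps to positive index 6 + (-2) = 4. arr[4] = 43.

43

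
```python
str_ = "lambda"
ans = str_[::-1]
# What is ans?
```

str_ has length 6. The slice str_[::-1] selects indices [5, 4, 3, 2, 1, 0] (5->'a', 4->'d', 3->'b', 2->'m', 1->'a', 0->'l'), giving 'adbmal'.

'adbmal'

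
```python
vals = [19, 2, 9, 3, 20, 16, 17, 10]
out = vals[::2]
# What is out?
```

vals has length 8. The slice vals[::2] selects indices [0, 2, 4, 6] (0->19, 2->9, 4->20, 6->17), giving [19, 9, 20, 17].

[19, 9, 20, 17]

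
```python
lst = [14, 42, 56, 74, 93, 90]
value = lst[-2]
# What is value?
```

lst has length 6. Negative index -2 maps to positive index 6 + (-2) = 4. lst[4] = 93.

93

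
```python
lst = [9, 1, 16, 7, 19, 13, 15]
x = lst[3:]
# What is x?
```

lst has length 7. The slice lst[3:] selects indices [3, 4, 5, 6] (3->7, 4->19, 5->13, 6->15), giving [7, 19, 13, 15].

[7, 19, 13, 15]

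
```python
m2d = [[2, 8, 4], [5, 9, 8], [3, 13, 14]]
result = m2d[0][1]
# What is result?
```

m2d[0] = [2, 8, 4]. Taking column 1 of that row yields 8.

8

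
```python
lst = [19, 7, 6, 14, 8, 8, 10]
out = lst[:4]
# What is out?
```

lst has length 7. The slice lst[:4] selects indices [0, 1, 2, 3] (0->19, 1->7, 2->6, 3->14), giving [19, 7, 6, 14].

[19, 7, 6, 14]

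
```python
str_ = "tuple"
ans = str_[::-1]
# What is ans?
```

str_ has length 5. The slice str_[::-1] selects indices [4, 3, 2, 1, 0] (4->'e', 3->'l', 2->'p', 1->'u', 0->'t'), giving 'elput'.

'elput'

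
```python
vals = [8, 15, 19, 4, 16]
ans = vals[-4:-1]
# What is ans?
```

vals has length 5. The slice vals[-4:-1] selects indices [1, 2, 3] (1->15, 2->19, 3->4), giving [15, 19, 4].

[15, 19, 4]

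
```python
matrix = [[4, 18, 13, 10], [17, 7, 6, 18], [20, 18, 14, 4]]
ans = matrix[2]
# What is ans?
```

matrix has 3 rows. Row 2 is [20, 18, 14, 4].

[20, 18, 14, 4]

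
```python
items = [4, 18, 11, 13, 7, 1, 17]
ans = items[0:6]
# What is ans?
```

items has length 7. The slice items[0:6] selects indices [0, 1, 2, 3, 4, 5] (0->4, 1->18, 2->11, 3->13, 4->7, 5->1), giving [4, 18, 11, 13, 7, 1].

[4, 18, 11, 13, 7, 1]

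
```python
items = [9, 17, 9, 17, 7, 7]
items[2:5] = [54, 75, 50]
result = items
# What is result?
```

items starts as [9, 17, 9, 17, 7, 7] (length 6). The slice items[2:5] covers indices [2, 3, 4] with values [9, 17, 7]. Replacing that slice with [54, 75, 50] (same length) produces [9, 17, 54, 75, 50, 7].

[9, 17, 54, 75, 50, 7]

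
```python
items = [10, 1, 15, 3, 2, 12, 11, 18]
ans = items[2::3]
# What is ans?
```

items has length 8. The slice items[2::3] selects indices [2, 5] (2->15, 5->12), giving [15, 12].

[15, 12]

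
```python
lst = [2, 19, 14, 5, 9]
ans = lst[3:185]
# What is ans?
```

lst has length 5. The slice lst[3:185] selects indices [3, 4] (3->5, 4->9), giving [5, 9].

[5, 9]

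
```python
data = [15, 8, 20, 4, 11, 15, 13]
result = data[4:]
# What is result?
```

data has length 7. The slice data[4:] selects indices [4, 5, 6] (4->11, 5->15, 6->13), giving [11, 15, 13].

[11, 15, 13]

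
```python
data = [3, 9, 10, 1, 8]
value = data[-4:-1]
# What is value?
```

data has length 5. The slice data[-4:-1] selects indices [1, 2, 3] (1->9, 2->10, 3->1), giving [9, 10, 1].

[9, 10, 1]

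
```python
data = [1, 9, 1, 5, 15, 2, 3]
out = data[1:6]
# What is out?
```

data has length 7. The slice data[1:6] selects indices [1, 2, 3, 4, 5] (1->9, 2->1, 3->5, 4->15, 5->2), giving [9, 1, 5, 15, 2].

[9, 1, 5, 15, 2]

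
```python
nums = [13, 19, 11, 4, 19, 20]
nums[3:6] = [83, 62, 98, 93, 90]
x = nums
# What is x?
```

nums starts as [13, 19, 11, 4, 19, 20] (length 6). The slice nums[3:6] covers indices [3, 4, 5] with values [4, 19, 20]. Replacing that slice with [83, 62, 98, 93, 90] (different length) produces [13, 19, 11, 83, 62, 98, 93, 90].

[13, 19, 11, 83, 62, 98, 93, 90]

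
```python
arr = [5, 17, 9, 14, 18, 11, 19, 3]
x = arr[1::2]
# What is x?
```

arr has length 8. The slice arr[1::2] selects indices [1, 3, 5, 7] (1->17, 3->14, 5->11, 7->3), giving [17, 14, 11, 3].

[17, 14, 11, 3]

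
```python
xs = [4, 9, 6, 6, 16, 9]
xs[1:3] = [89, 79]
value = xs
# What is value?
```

xs starts as [4, 9, 6, 6, 16, 9] (length 6). The slice xs[1:3] covers indices [1, 2] with values [9, 6]. Replacing that slice with [89, 79] (same length) produces [4, 89, 79, 6, 16, 9].

[4, 89, 79, 6, 16, 9]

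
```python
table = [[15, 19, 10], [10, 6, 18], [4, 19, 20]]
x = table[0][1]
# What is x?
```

table[0] = [15, 19, 10]. Taking column 1 of that row yields 19.

19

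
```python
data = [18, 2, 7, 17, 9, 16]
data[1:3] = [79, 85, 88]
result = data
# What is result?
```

data starts as [18, 2, 7, 17, 9, 16] (length 6). The slice data[1:3] covers indices [1, 2] with values [2, 7]. Replacing that slice with [79, 85, 88] (different length) produces [18, 79, 85, 88, 17, 9, 16].

[18, 79, 85, 88, 17, 9, 16]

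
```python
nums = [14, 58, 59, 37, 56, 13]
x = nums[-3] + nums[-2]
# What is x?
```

nums has length 6. Negative index -3 maps to positive index 6 + (-3) = 3. nums[3] = 37.
nums has length 6. Negative index -2 maps to positive index 6 + (-2) = 4. nums[4] = 56.
Sum: 37 + 56 = 93.

93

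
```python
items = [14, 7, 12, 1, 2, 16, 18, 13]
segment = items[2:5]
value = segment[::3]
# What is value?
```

items has length 8. The slice items[2:5] selects indices [2, 3, 4] (2->12, 3->1, 4->2), giving [12, 1, 2]. So segment = [12, 1, 2]. segment has length 3. The slice segment[::3] selects indices [0] (0->12), giving [12].

[12]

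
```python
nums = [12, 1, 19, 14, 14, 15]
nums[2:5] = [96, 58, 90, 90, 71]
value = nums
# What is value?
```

nums starts as [12, 1, 19, 14, 14, 15] (length 6). The slice nums[2:5] covers indices [2, 3, 4] with values [19, 14, 14]. Replacing that slice with [96, 58, 90, 90, 71] (different length) produces [12, 1, 96, 58, 90, 90, 71, 15].

[12, 1, 96, 58, 90, 90, 71, 15]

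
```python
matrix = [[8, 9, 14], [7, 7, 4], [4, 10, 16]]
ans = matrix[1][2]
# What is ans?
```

matrix[1] = [7, 7, 4]. Taking column 2 of that row yields 4.

4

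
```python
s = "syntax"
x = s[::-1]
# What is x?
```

s has length 6. The slice s[::-1] selects indices [5, 4, 3, 2, 1, 0] (5->'x', 4->'a', 3->'t', 2->'n', 1->'y', 0->'s'), giving 'xatnys'.

'xatnys'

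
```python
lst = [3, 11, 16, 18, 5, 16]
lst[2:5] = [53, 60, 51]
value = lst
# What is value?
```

lst starts as [3, 11, 16, 18, 5, 16] (length 6). The slice lst[2:5] covers indices [2, 3, 4] with values [16, 18, 5]. Replacing that slice with [53, 60, 51] (same length) produces [3, 11, 53, 60, 51, 16].

[3, 11, 53, 60, 51, 16]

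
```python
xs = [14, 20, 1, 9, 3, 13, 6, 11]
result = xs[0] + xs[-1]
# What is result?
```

xs has length 8. xs[0] = 14.
xs has length 8. Negative index -1 maps to positive index 8 + (-1) = 7. xs[7] = 11.
Sum: 14 + 11 = 25.

25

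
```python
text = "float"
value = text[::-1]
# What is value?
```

text has length 5. The slice text[::-1] selects indices [4, 3, 2, 1, 0] (4->'t', 3->'a', 2->'o', 1->'l', 0->'f'), giving 'taolf'.

'taolf'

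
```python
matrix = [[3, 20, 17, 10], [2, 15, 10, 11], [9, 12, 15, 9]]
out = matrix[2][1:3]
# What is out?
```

matrix[2] = [9, 12, 15, 9]. matrix[2] has length 4. The slice matrix[2][1:3] selects indices [1, 2] (1->12, 2->15), giving [12, 15].

[12, 15]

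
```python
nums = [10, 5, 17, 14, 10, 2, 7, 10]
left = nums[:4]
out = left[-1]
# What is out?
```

nums has length 8. The slice nums[:4] selects indices [0, 1, 2, 3] (0->10, 1->5, 2->17, 3->14), giving [10, 5, 17, 14]. So left = [10, 5, 17, 14]. Then left[-1] = 14.

14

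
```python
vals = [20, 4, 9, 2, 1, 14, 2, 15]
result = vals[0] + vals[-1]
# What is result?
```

vals has length 8. vals[0] = 20.
vals has length 8. Negative index -1 maps to positive index 8 + (-1) = 7. vals[7] = 15.
Sum: 20 + 15 = 35.

35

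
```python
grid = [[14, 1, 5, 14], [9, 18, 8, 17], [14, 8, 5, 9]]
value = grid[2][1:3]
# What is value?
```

grid[2] = [14, 8, 5, 9]. grid[2] has length 4. The slice grid[2][1:3] selects indices [1, 2] (1->8, 2->5), giving [8, 5].

[8, 5]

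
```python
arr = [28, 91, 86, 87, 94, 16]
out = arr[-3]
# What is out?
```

arr has length 6. Negative index -3 maps to positive index 6 + (-3) = 3. arr[3] = 87.

87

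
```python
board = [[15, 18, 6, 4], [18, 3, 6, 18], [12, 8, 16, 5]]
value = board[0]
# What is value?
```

board has 3 rows. Row 0 is [15, 18, 6, 4].

[15, 18, 6, 4]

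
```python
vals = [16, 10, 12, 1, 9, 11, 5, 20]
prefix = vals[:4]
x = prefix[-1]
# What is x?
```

vals has length 8. The slice vals[:4] selects indices [0, 1, 2, 3] (0->16, 1->10, 2->12, 3->1), giving [16, 10, 12, 1]. So prefix = [16, 10, 12, 1]. Then prefix[-1] = 1.

1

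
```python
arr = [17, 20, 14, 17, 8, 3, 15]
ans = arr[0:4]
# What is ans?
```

arr has length 7. The slice arr[0:4] selects indices [0, 1, 2, 3] (0->17, 1->20, 2->14, 3->17), giving [17, 20, 14, 17].

[17, 20, 14, 17]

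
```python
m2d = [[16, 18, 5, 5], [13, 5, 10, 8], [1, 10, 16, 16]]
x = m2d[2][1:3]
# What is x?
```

m2d[2] = [1, 10, 16, 16]. m2d[2] has length 4. The slice m2d[2][1:3] selects indices [1, 2] (1->10, 2->16), giving [10, 16].

[10, 16]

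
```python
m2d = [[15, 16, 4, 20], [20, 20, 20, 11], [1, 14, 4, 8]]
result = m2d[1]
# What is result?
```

m2d has 3 rows. Row 1 is [20, 20, 20, 11].

[20, 20, 20, 11]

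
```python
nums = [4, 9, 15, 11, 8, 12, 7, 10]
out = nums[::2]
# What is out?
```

nums has length 8. The slice nums[::2] selects indices [0, 2, 4, 6] (0->4, 2->15, 4->8, 6->7), giving [4, 15, 8, 7].

[4, 15, 8, 7]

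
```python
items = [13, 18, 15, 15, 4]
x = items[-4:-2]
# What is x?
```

items has length 5. The slice items[-4:-2] selects indices [1, 2] (1->18, 2->15), giving [18, 15].

[18, 15]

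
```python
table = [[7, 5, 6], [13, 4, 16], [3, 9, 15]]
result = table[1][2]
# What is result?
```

table[1] = [13, 4, 16]. Taking column 2 of that row yields 16.

16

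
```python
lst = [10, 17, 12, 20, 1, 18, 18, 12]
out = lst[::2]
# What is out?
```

lst has length 8. The slice lst[::2] selects indices [0, 2, 4, 6] (0->10, 2->12, 4->1, 6->18), giving [10, 12, 1, 18].

[10, 12, 1, 18]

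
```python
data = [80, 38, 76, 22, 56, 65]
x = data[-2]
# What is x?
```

data has length 6. Negative index -2 maps to positive index 6 + (-2) = 4. data[4] = 56.

56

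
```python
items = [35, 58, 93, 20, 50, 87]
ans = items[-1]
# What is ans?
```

items has length 6. Negative index -1 maps to positive index 6 + (-1) = 5. items[5] = 87.

87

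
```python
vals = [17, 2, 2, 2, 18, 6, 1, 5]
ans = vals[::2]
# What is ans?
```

vals has length 8. The slice vals[::2] selects indices [0, 2, 4, 6] (0->17, 2->2, 4->18, 6->1), giving [17, 2, 18, 1].

[17, 2, 18, 1]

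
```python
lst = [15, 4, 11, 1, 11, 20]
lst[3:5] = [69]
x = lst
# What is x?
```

lst starts as [15, 4, 11, 1, 11, 20] (length 6). The slice lst[3:5] covers indices [3, 4] with values [1, 11]. Replacing that slice with [69] (different length) produces [15, 4, 11, 69, 20].

[15, 4, 11, 69, 20]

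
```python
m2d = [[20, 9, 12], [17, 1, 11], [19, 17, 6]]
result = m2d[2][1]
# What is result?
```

m2d[2] = [19, 17, 6]. Taking column 1 of that row yields 17.

17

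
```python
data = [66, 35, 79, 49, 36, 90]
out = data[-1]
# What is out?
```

data has length 6. Negative index -1 maps to positive index 6 + (-1) = 5. data[5] = 90.

90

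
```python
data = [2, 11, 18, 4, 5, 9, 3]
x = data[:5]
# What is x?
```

data has length 7. The slice data[:5] selects indices [0, 1, 2, 3, 4] (0->2, 1->11, 2->18, 3->4, 4->5), giving [2, 11, 18, 4, 5].

[2, 11, 18, 4, 5]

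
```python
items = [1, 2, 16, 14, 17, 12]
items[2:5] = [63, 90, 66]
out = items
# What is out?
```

items starts as [1, 2, 16, 14, 17, 12] (length 6). The slice items[2:5] covers indices [2, 3, 4] with values [16, 14, 17]. Replacing that slice with [63, 90, 66] (same length) produces [1, 2, 63, 90, 66, 12].

[1, 2, 63, 90, 66, 12]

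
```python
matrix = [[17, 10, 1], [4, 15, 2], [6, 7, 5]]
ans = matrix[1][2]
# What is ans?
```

matrix[1] = [4, 15, 2]. Taking column 2 of that row yields 2.

2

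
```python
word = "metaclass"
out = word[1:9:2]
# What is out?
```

word has length 9. The slice word[1:9:2] selects indices [1, 3, 5, 7] (1->'e', 3->'a', 5->'l', 7->'s'), giving 'eals'.

'eals'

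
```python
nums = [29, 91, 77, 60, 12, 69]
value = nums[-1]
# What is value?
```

nums has length 6. Negative index -1 maps to positive index 6 + (-1) = 5. nums[5] = 69.

69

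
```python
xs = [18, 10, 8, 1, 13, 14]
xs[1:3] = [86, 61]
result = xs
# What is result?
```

xs starts as [18, 10, 8, 1, 13, 14] (length 6). The slice xs[1:3] covers indices [1, 2] with values [10, 8]. Replacing that slice with [86, 61] (same length) produces [18, 86, 61, 1, 13, 14].

[18, 86, 61, 1, 13, 14]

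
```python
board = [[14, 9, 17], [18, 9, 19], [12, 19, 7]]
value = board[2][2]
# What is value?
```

board[2] = [12, 19, 7]. Taking column 2 of that row yields 7.

7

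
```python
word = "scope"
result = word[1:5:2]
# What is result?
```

word has length 5. The slice word[1:5:2] selects indices [1, 3] (1->'c', 3->'p'), giving 'cp'.

'cp'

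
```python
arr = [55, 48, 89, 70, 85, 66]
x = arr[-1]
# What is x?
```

arr has length 6. Negative index -1 maps to positive index 6 + (-1) = 5. arr[5] = 66.

66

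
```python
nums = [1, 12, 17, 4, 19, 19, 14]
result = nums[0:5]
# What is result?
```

nums has length 7. The slice nums[0:5] selects indices [0, 1, 2, 3, 4] (0->1, 1->12, 2->17, 3->4, 4->19), giving [1, 12, 17, 4, 19].

[1, 12, 17, 4, 19]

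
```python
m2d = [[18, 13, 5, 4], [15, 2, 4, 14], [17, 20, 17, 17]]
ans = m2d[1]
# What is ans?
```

m2d has 3 rows. Row 1 is [15, 2, 4, 14].

[15, 2, 4, 14]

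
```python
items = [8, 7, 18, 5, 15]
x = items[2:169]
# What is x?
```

items has length 5. The slice items[2:169] selects indices [2, 3, 4] (2->18, 3->5, 4->15), giving [18, 5, 15].

[18, 5, 15]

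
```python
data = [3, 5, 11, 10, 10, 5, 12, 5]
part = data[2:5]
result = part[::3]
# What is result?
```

data has length 8. The slice data[2:5] selects indices [2, 3, 4] (2->11, 3->10, 4->10), giving [11, 10, 10]. So part = [11, 10, 10]. part has length 3. The slice part[::3] selects indices [0] (0->11), giving [11].

[11]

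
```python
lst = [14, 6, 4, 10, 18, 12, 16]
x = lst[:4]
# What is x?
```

lst has length 7. The slice lst[:4] selects indices [0, 1, 2, 3] (0->14, 1->6, 2->4, 3->10), giving [14, 6, 4, 10].

[14, 6, 4, 10]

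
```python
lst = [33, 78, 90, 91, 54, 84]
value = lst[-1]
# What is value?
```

lst has length 6. Negative index -1 maps to positive index 6 + (-1) = 5. lst[5] = 84.

84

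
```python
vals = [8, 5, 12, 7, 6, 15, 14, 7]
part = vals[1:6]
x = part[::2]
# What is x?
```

vals has length 8. The slice vals[1:6] selects indices [1, 2, 3, 4, 5] (1->5, 2->12, 3->7, 4->6, 5->15), giving [5, 12, 7, 6, 15]. So part = [5, 12, 7, 6, 15]. part has length 5. The slice part[::2] selects indices [0, 2, 4] (0->5, 2->7, 4->15), giving [5, 7, 15].

[5, 7, 15]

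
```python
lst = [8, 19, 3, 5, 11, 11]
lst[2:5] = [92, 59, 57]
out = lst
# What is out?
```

lst starts as [8, 19, 3, 5, 11, 11] (length 6). The slice lst[2:5] covers indices [2, 3, 4] with values [3, 5, 11]. Replacing that slice with [92, 59, 57] (same length) produces [8, 19, 92, 59, 57, 11].

[8, 19, 92, 59, 57, 11]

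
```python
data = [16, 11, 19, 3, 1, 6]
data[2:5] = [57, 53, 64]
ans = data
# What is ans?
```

data starts as [16, 11, 19, 3, 1, 6] (length 6). The slice data[2:5] covers indices [2, 3, 4] with values [19, 3, 1]. Replacing that slice with [57, 53, 64] (same length) produces [16, 11, 57, 53, 64, 6].

[16, 11, 57, 53, 64, 6]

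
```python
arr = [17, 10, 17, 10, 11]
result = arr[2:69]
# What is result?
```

arr has length 5. The slice arr[2:69] selects indices [2, 3, 4] (2->17, 3->10, 4->11), giving [17, 10, 11].

[17, 10, 11]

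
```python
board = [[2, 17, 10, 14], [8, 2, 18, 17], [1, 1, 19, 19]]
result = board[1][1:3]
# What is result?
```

board[1] = [8, 2, 18, 17]. board[1] has length 4. The slice board[1][1:3] selects indices [1, 2] (1->2, 2->18), giving [2, 18].

[2, 18]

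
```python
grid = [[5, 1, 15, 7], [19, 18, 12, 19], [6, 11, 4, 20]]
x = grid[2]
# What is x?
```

grid has 3 rows. Row 2 is [6, 11, 4, 20].

[6, 11, 4, 20]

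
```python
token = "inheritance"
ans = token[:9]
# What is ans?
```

token has length 11. The slice token[:9] selects indices [0, 1, 2, 3, 4, 5, 6, 7, 8] (0->'i', 1->'n', 2->'h', 3->'e', 4->'r', 5->'i', 6->'t', 7->'a', 8->'n'), giving 'inheritan'.

'inheritan'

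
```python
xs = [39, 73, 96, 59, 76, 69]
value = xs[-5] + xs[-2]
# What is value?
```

xs has length 6. Negative index -5 maps to positive index 6 + (-5) = 1. xs[1] = 73.
xs has length 6. Negative index -2 maps to positive index 6 + (-2) = 4. xs[4] = 76.
Sum: 73 + 76 = 149.

149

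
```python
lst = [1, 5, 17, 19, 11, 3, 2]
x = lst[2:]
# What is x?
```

lst has length 7. The slice lst[2:] selects indices [2, 3, 4, 5, 6] (2->17, 3->19, 4->11, 5->3, 6->2), giving [17, 19, 11, 3, 2].

[17, 19, 11, 3, 2]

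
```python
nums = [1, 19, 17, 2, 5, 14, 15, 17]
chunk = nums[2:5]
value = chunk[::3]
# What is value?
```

nums has length 8. The slice nums[2:5] selects indices [2, 3, 4] (2->17, 3->2, 4->5), giving [17, 2, 5]. So chunk = [17, 2, 5]. chunk has length 3. The slice chunk[::3] selects indices [0] (0->17), giving [17].

[17]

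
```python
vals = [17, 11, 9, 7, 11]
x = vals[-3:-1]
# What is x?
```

vals has length 5. The slice vals[-3:-1] selects indices [2, 3] (2->9, 3->7), giving [9, 7].

[9, 7]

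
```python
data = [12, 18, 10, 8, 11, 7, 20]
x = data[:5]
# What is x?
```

data has length 7. The slice data[:5] selects indices [0, 1, 2, 3, 4] (0->12, 1->18, 2->10, 3->8, 4->11), giving [12, 18, 10, 8, 11].

[12, 18, 10, 8, 11]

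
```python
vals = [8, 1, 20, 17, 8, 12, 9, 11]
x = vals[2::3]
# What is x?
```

vals has length 8. The slice vals[2::3] selects indices [2, 5] (2->20, 5->12), giving [20, 12].

[20, 12]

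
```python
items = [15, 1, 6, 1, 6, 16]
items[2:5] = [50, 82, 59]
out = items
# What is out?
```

items starts as [15, 1, 6, 1, 6, 16] (length 6). The slice items[2:5] covers indices [2, 3, 4] with values [6, 1, 6]. Replacing that slice with [50, 82, 59] (same length) produces [15, 1, 50, 82, 59, 16].

[15, 1, 50, 82, 59, 16]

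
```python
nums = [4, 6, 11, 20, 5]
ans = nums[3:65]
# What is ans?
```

nums has length 5. The slice nums[3:65] selects indices [3, 4] (3->20, 4->5), giving [20, 5].

[20, 5]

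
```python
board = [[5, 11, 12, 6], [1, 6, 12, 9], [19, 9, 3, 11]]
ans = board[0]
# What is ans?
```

board has 3 rows. Row 0 is [5, 11, 12, 6].

[5, 11, 12, 6]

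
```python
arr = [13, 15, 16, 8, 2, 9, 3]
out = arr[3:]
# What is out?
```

arr has length 7. The slice arr[3:] selects indices [3, 4, 5, 6] (3->8, 4->2, 5->9, 6->3), giving [8, 2, 9, 3].

[8, 2, 9, 3]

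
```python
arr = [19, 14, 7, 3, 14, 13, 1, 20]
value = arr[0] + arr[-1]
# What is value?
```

arr has length 8. arr[0] = 19.
arr has length 8. Negative index -1 maps to positive index 8 + (-1) = 7. arr[7] = 20.
Sum: 19 + 20 = 39.

39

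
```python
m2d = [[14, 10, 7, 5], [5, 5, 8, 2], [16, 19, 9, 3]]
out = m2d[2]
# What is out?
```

m2d has 3 rows. Row 2 is [16, 19, 9, 3].

[16, 19, 9, 3]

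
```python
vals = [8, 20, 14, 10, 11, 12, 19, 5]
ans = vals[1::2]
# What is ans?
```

vals has length 8. The slice vals[1::2] selects indices [1, 3, 5, 7] (1->20, 3->10, 5->12, 7->5), giving [20, 10, 12, 5].

[20, 10, 12, 5]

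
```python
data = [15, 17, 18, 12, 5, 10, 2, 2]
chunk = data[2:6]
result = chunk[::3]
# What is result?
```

data has length 8. The slice data[2:6] selects indices [2, 3, 4, 5] (2->18, 3->12, 4->5, 5->10), giving [18, 12, 5, 10]. So chunk = [18, 12, 5, 10]. chunk has length 4. The slice chunk[::3] selects indices [0, 3] (0->18, 3->10), giving [18, 10].

[18, 10]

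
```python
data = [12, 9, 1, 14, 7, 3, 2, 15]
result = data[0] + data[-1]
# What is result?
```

data has length 8. data[0] = 12.
data has length 8. Negative index -1 maps to positive index 8 + (-1) = 7. data[7] = 15.
Sum: 12 + 15 = 27.

27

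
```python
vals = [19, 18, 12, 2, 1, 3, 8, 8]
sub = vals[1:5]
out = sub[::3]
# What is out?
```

vals has length 8. The slice vals[1:5] selects indices [1, 2, 3, 4] (1->18, 2->12, 3->2, 4->1), giving [18, 12, 2, 1]. So sub = [18, 12, 2, 1]. sub has length 4. The slice sub[::3] selects indices [0, 3] (0->18, 3->1), giving [18, 1].

[18, 1]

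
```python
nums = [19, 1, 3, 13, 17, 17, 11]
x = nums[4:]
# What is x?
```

nums has length 7. The slice nums[4:] selects indices [4, 5, 6] (4->17, 5->17, 6->11), giving [17, 17, 11].

[17, 17, 11]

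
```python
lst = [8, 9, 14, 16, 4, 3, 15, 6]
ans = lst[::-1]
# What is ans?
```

lst has length 8. The slice lst[::-1] selects indices [7, 6, 5, 4, 3, 2, 1, 0] (7->6, 6->15, 5->3, 4->4, 3->16, 2->14, 1->9, 0->8), giving [6, 15, 3, 4, 16, 14, 9, 8].

[6, 15, 3, 4, 16, 14, 9, 8]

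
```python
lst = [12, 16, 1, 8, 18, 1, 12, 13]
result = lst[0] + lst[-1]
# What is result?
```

lst has length 8. lst[0] = 12.
lst has length 8. Negative index -1 maps to positive index 8 + (-1) = 7. lst[7] = 13.
Sum: 12 + 13 = 25.

25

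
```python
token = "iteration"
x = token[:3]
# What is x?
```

token has length 9. The slice token[:3] selects indices [0, 1, 2] (0->'i', 1->'t', 2->'e'), giving 'ite'.

'ite'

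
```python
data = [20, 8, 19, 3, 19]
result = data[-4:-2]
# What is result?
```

data has length 5. The slice data[-4:-2] selects indices [1, 2] (1->8, 2->19), giving [8, 19].

[8, 19]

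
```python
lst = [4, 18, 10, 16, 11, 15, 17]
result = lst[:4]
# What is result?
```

lst has length 7. The slice lst[:4] selects indices [0, 1, 2, 3] (0->4, 1->18, 2->10, 3->16), giving [4, 18, 10, 16].

[4, 18, 10, 16]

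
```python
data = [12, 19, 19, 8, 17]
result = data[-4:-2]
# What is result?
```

data has length 5. The slice data[-4:-2] selects indices [1, 2] (1->19, 2->19), giving [19, 19].

[19, 19]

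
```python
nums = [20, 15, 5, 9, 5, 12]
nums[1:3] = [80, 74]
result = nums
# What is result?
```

nums starts as [20, 15, 5, 9, 5, 12] (length 6). The slice nums[1:3] covers indices [1, 2] with values [15, 5]. Replacing that slice with [80, 74] (same length) produces [20, 80, 74, 9, 5, 12].

[20, 80, 74, 9, 5, 12]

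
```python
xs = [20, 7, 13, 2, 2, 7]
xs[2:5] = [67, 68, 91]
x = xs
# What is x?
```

xs starts as [20, 7, 13, 2, 2, 7] (length 6). The slice xs[2:5] covers indices [2, 3, 4] with values [13, 2, 2]. Replacing that slice with [67, 68, 91] (same length) produces [20, 7, 67, 68, 91, 7].

[20, 7, 67, 68, 91, 7]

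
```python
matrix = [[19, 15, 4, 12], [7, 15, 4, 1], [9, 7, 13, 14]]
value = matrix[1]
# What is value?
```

matrix has 3 rows. Row 1 is [7, 15, 4, 1].

[7, 15, 4, 1]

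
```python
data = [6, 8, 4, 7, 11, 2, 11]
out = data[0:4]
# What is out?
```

data has length 7. The slice data[0:4] selects indices [0, 1, 2, 3] (0->6, 1->8, 2->4, 3->7), giving [6, 8, 4, 7].

[6, 8, 4, 7]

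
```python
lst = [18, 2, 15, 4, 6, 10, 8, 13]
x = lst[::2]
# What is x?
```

lst has length 8. The slice lst[::2] selects indices [0, 2, 4, 6] (0->18, 2->15, 4->6, 6->8), giving [18, 15, 6, 8].

[18, 15, 6, 8]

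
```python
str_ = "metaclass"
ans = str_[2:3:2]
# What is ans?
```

str_ has length 9. The slice str_[2:3:2] selects indices [2] (2->'t'), giving 't'.

't'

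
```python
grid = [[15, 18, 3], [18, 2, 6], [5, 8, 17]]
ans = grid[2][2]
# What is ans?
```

grid[2] = [5, 8, 17]. Taking column 2 of that row yields 17.

17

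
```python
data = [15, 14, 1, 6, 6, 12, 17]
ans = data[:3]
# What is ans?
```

data has length 7. The slice data[:3] selects indices [0, 1, 2] (0->15, 1->14, 2->1), giving [15, 14, 1].

[15, 14, 1]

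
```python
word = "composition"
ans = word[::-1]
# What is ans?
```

word has length 11. The slice word[::-1] selects indices [10, 9, 8, 7, 6, 5, 4, 3, 2, 1, 0] (10->'n', 9->'o', 8->'i', 7->'t', 6->'i', 5->'s', 4->'o', 3->'p', 2->'m', 1->'o', 0->'c'), giving 'noitisopmoc'.

'noitisopmoc'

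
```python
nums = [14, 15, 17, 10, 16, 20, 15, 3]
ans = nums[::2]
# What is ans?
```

nums has length 8. The slice nums[::2] selects indices [0, 2, 4, 6] (0->14, 2->17, 4->16, 6->15), giving [14, 17, 16, 15].

[14, 17, 16, 15]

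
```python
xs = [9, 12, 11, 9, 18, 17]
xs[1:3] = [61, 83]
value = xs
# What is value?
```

xs starts as [9, 12, 11, 9, 18, 17] (length 6). The slice xs[1:3] covers indices [1, 2] with values [12, 11]. Replacing that slice with [61, 83] (same length) produces [9, 61, 83, 9, 18, 17].

[9, 61, 83, 9, 18, 17]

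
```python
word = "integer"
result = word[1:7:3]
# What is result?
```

word has length 7. The slice word[1:7:3] selects indices [1, 4] (1->'n', 4->'g'), giving 'ng'.

'ng'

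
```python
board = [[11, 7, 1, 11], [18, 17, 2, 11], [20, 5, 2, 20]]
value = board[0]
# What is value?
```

board has 3 rows. Row 0 is [11, 7, 1, 11].

[11, 7, 1, 11]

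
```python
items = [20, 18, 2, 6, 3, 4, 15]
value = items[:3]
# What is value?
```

items has length 7. The slice items[:3] selects indices [0, 1, 2] (0->20, 1->18, 2->2), giving [20, 18, 2].

[20, 18, 2]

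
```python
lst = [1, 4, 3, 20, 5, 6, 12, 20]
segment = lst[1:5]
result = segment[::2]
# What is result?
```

lst has length 8. The slice lst[1:5] selects indices [1, 2, 3, 4] (1->4, 2->3, 3->20, 4->5), giving [4, 3, 20, 5]. So segment = [4, 3, 20, 5]. segment has length 4. The slice segment[::2] selects indices [0, 2] (0->4, 2->20), giving [4, 20].

[4, 20]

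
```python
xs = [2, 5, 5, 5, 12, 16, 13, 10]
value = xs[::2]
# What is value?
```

xs has length 8. The slice xs[::2] selects indices [0, 2, 4, 6] (0->2, 2->5, 4->12, 6->13), giving [2, 5, 12, 13].

[2, 5, 12, 13]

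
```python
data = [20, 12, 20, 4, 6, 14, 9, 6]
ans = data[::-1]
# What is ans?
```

data has length 8. The slice data[::-1] selects indices [7, 6, 5, 4, 3, 2, 1, 0] (7->6, 6->9, 5->14, 4->6, 3->4, 2->20, 1->12, 0->20), giving [6, 9, 14, 6, 4, 20, 12, 20].

[6, 9, 14, 6, 4, 20, 12, 20]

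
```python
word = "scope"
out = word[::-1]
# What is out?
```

word has length 5. The slice word[::-1] selects indices [4, 3, 2, 1, 0] (4->'e', 3->'p', 2->'o', 1->'c', 0->'s'), giving 'epocs'.

'epocs'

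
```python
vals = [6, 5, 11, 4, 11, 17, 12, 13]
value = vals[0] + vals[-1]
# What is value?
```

vals has length 8. vals[0] = 6.
vals has length 8. Negative index -1 maps to positive index 8 + (-1) = 7. vals[7] = 13.
Sum: 6 + 13 = 19.

19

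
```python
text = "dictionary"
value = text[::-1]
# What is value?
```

text has length 10. The slice text[::-1] selects indices [9, 8, 7, 6, 5, 4, 3, 2, 1, 0] (9->'y', 8->'r', 7->'a', 6->'n', 5->'o', 4->'i', 3->'t', 2->'c', 1->'i', 0->'d'), giving 'yranoitcid'.

'yranoitcid'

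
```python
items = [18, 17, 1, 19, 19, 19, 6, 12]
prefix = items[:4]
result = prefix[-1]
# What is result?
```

items has length 8. The slice items[:4] selects indices [0, 1, 2, 3] (0->18, 1->17, 2->1, 3->19), giving [18, 17, 1, 19]. So prefix = [18, 17, 1, 19]. Then prefix[-1] = 19.

19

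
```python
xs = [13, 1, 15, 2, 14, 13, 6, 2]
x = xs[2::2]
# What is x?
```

xs has length 8. The slice xs[2::2] selects indices [2, 4, 6] (2->15, 4->14, 6->6), giving [15, 14, 6].

[15, 14, 6]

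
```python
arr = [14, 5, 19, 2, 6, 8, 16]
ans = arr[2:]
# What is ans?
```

arr has length 7. The slice arr[2:] selects indices [2, 3, 4, 5, 6] (2->19, 3->2, 4->6, 5->8, 6->16), giving [19, 2, 6, 8, 16].

[19, 2, 6, 8, 16]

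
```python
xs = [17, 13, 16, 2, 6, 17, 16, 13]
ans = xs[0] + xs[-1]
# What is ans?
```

xs has length 8. xs[0] = 17.
xs has length 8. Negative index -1 maps to positive index 8 + (-1) = 7. xs[7] = 13.
Sum: 17 + 13 = 30.

30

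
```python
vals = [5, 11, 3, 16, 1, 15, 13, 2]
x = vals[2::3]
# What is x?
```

vals has length 8. The slice vals[2::3] selects indices [2, 5] (2->3, 5->15), giving [3, 15].

[3, 15]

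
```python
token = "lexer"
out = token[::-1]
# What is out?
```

token has length 5. The slice token[::-1] selects indices [4, 3, 2, 1, 0] (4->'r', 3->'e', 2->'x', 1->'e', 0->'l'), giving 'rexel'.

'rexel'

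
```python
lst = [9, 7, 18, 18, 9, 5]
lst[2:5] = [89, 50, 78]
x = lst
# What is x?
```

lst starts as [9, 7, 18, 18, 9, 5] (length 6). The slice lst[2:5] covers indices [2, 3, 4] with values [18, 18, 9]. Replacing that slice with [89, 50, 78] (same length) produces [9, 7, 89, 50, 78, 5].

[9, 7, 89, 50, 78, 5]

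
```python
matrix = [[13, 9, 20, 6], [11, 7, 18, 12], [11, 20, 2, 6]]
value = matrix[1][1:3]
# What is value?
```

matrix[1] = [11, 7, 18, 12]. matrix[1] has length 4. The slice matrix[1][1:3] selects indices [1, 2] (1->7, 2->18), giving [7, 18].

[7, 18]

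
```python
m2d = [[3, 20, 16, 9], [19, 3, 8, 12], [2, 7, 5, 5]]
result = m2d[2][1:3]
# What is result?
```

m2d[2] = [2, 7, 5, 5]. m2d[2] has length 4. The slice m2d[2][1:3] selects indices [1, 2] (1->7, 2->5), giving [7, 5].

[7, 5]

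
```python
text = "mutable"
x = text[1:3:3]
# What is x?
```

text has length 7. The slice text[1:3:3] selects indices [1] (1->'u'), giving 'u'.

'u'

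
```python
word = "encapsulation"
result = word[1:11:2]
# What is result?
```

word has length 13. The slice word[1:11:2] selects indices [1, 3, 5, 7, 9] (1->'n', 3->'a', 5->'s', 7->'l', 9->'t'), giving 'naslt'.

'naslt'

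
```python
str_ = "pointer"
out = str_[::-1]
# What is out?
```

str_ has length 7. The slice str_[::-1] selects indices [6, 5, 4, 3, 2, 1, 0] (6->'r', 5->'e', 4->'t', 3->'n', 2->'i', 1->'o', 0->'p'), giving 'retniop'.

'retniop'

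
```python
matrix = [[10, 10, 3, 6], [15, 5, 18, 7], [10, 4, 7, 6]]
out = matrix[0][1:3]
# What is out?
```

matrix[0] = [10, 10, 3, 6]. matrix[0] has length 4. The slice matrix[0][1:3] selects indices [1, 2] (1->10, 2->3), giving [10, 3].

[10, 3]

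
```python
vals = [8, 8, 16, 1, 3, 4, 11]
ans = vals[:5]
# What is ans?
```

vals has length 7. The slice vals[:5] selects indices [0, 1, 2, 3, 4] (0->8, 1->8, 2->16, 3->1, 4->3), giving [8, 8, 16, 1, 3].

[8, 8, 16, 1, 3]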